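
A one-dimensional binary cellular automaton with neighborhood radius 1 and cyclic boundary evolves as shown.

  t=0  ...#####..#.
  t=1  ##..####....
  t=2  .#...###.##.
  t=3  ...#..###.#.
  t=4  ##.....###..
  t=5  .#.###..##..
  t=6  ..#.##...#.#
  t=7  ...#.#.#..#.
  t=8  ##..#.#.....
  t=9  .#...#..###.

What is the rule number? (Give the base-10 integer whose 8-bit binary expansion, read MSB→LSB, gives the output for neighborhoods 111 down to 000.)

225

  nb ###: next=#  (t=0,i=4, bit7=1)
  nb ##.: next=#  (t=0,i=7, bit6=1)
  nb #.#: next=#  (t=2,i=8, bit5=1)
  nb #..: next=.  (t=0,i=8, bit4=0)
  nb .##: next=.  (t=0,i=3, bit3=0)
  nb .#.: next=.  (t=0,i=10, bit2=0)
  nb ..#: next=.  (t=0,i=2, bit1=0)
  nb ...: next=#  (t=0,i=0, bit0=1)
  bits 11100001 = 225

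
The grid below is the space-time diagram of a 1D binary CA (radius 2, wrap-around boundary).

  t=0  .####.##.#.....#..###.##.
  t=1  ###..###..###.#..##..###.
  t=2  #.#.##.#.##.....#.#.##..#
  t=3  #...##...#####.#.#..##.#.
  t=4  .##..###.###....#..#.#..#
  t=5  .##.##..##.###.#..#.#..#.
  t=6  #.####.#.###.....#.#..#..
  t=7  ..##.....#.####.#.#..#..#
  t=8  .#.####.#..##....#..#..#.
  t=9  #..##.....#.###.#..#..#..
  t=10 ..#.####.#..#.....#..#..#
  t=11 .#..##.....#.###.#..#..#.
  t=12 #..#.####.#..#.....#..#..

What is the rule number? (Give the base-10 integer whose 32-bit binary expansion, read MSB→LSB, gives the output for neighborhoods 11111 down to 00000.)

  #####|#  b31=1 t=3,i=11
  ####.|.  b30=0 t=0,i=3
  ###.#|.  b29=0 t=0,i=4
  ###..|#  b28=1 t=1,i=2
  ##.##|#  b27=1 t=0,i=5
  ##.#.|.  b26=0 t=0,i=8
  ##..#|.  b25=0 t=0,i=24
  ##...|#  b24=1 t=2,i=11
  #.###|#  b23=1 t=1,i=0
  #.##.|#  b22=1 t=0,i=6
  #.#.#|.  b21=0 t=2,i=2
  #.#..|.  b20=0 t=0,i=9
  #..##|#  b19=1 t=0,i=0
  #..#.|#  b18=1 t=4,i=18
  #...#|#  b17=1 t=3,i=2
  #....|#  b16=1 t=0,i=11
  .####|#  b15=1 t=0,i=2
  .###.|.  b14=0 t=0,i=19
  .##.#|#  b13=1 t=0,i=7
  .##..|#  b12=1 t=0,i=23
  .#.##|.  b11=0 t=2,i=3
  .#.#.|#  b10=1 t=2,i=17
  .#..#|.  b9=0 t=0,i=16
  .#...|#  b8=1 t=0,i=10
  ..###|#  b7=1 t=0,i=1
  ..##.|.  b6=0 t=1,i=17
  ..#.#|.  b5=0 t=2,i=16
  ..#..|.  b4=0 t=0,i=15
  ...##|.  b3=0 t=3,i=3
  ...#.|#  b2=1 t=0,i=14
  ....#|.  b1=0 t=0,i=13
  .....|#  b0=1 t=0,i=12
  bits 10011001110011111011010110000101 = 2580526469

2580526469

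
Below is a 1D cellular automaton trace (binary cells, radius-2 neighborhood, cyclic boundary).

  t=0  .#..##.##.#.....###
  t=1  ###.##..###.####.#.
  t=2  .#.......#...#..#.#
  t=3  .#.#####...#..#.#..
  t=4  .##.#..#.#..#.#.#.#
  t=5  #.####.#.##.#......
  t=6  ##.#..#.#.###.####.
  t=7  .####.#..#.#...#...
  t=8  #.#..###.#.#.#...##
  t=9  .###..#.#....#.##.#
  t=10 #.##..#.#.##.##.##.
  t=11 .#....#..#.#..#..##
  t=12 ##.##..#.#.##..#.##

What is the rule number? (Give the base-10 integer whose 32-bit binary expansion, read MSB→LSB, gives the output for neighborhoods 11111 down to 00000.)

  ##### -> .   bit 31 = 0  t=3,i=5
  ####. -> .   bit 30 = 0  t=1,i=14
  ###.# -> .   bit 29 = 0  t=0,i=18
  ###.. -> #   bit 28 = 1  t=3,i=7
  ##.## -> .   bit 27 = 0  t=0,i=6
  ##.#. -> #   bit 26 = 1  t=0,i=0
  ##..# -> .   bit 25 = 0  t=1,i=6
  ##... -> .   bit 24 = 0  t=3,i=8
  #.### -> .   bit 23 = 0  t=1,i=0
  #.##. -> .   bit 22 = 0  t=0,i=7
  #.#.# -> .   bit 21 = 0  t=1,i=17
  #.#.. -> #   bit 20 = 1  t=0,i=1
  #..## -> .   bit 19 = 0  t=0,i=3
  #..#. -> .   bit 18 = 0  t=2,i=15
  #...# -> #   bit 17 = 1  t=2,i=11
  #.... -> #   bit 16 = 1  t=0,i=12
  .#### -> #   bit 15 = 1  t=1,i=13
  .###. -> #   bit 14 = 1  t=0,i=17
  .##.# -> #   bit 13 = 1  t=0,i=5
  .##.. -> .   bit 12 = 0  t=1,i=5
  .#.## -> #   bit 11 = 1  t=1,i=18
  .#.#. -> .   bit 10 = 0  t=2,i=0
  .#..# -> #   bit 9 = 1  t=0,i=2
  .#... -> .   bit 8 = 0  t=0,i=11
  ..### -> .   bit 7 = 0  t=0,i=16
  ..##. -> #   bit 6 = 1  t=0,i=4
  ..#.# -> #   bit 5 = 1  t=2,i=16
  ..#.. -> .   bit 4 = 0  t=2,i=9
  ...## -> #   bit 3 = 1  t=0,i=15
  ...#. -> .   bit 2 = 0  t=2,i=8
  ....# -> #   bit 1 = 1  t=0,i=14
  ..... -> #   bit 0 = 1  t=0,i=13
  bits 00010100000100111110101001101011 = 336849515

336849515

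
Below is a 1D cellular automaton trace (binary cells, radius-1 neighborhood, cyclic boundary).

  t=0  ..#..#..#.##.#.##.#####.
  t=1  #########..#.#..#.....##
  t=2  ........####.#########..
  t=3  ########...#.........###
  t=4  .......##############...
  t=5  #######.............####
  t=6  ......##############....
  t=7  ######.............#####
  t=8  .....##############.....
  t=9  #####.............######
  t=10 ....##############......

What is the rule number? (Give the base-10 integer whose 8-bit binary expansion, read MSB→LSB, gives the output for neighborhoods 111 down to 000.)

  ###|.  b7=0 t=0,i=19
  ##.|#  b6=1 t=0,i=11
  #.#|.  b5=0 t=0,i=9
  #..|#  b4=1 t=0,i=3
  .##|.  b3=0 t=0,i=10
  .#.|#  b2=1 t=0,i=2
  ..#|#  b1=1 t=0,i=1
  ...|#  b0=1 t=0,i=0
  bits 01010111 = 87

87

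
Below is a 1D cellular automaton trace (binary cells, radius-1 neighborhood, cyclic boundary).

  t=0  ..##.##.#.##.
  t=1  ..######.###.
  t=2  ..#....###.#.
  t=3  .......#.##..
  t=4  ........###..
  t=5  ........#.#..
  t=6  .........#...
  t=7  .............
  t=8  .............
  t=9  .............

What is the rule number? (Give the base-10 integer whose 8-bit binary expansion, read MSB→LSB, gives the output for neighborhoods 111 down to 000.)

104

  ###|.  b7=0 t=1,i=3
  ##.|#  b6=1 t=0,i=3
  #.#|#  b5=1 t=0,i=4
  #..|.  b4=0 t=0,i=12
  .##|#  b3=1 t=0,i=2
  .#.|.  b2=0 t=0,i=8
  ..#|.  b1=0 t=0,i=1
  ...|.  b0=0 t=0,i=0
  bits 01101000 = 104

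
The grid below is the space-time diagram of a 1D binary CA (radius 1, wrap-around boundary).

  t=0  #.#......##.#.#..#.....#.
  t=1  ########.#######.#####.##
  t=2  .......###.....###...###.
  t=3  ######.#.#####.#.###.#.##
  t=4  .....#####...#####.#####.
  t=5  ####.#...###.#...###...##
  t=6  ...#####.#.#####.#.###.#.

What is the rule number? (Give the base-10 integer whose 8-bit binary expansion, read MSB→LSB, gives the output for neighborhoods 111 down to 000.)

125

  [7] ### => .  t=1,i=0
  [6] ##. => #  t=0,i=10
  [5] #.# => #  t=0,i=1
  [4] #.. => #  t=0,i=3
  [3] .## => #  t=0,i=9
  [2] .#. => #  t=0,i=0
  [1] ..# => .  t=0,i=8
  [0] ... => #  t=0,i=4
  bits 01111101 = 125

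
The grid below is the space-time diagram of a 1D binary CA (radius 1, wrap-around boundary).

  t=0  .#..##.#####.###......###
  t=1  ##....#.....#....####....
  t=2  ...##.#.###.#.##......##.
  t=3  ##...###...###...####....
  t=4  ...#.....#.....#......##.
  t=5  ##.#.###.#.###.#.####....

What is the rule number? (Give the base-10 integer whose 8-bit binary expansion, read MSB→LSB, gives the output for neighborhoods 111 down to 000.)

  [7] ### => .  t=0,i=8
  [6] ##. => .  t=0,i=5
  [5] #.# => #  t=0,i=0
  [4] #.. => .  t=0,i=2
  [3] .## => .  t=0,i=4
  [2] .#. => #  t=0,i=1
  [1] ..# => .  t=0,i=3
  [0] ... => #  t=0,i=17
  bits 00100101 = 37

37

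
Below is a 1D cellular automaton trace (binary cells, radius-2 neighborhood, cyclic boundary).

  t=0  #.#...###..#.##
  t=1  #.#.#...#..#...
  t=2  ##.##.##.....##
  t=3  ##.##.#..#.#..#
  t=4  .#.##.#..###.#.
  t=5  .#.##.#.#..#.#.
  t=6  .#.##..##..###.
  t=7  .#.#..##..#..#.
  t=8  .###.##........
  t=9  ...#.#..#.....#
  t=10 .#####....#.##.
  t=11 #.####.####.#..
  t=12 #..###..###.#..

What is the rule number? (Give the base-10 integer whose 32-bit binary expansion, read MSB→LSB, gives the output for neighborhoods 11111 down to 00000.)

4032537702

  #####|#  b31=1 t=10,i=3
  ####.|#  b30=1 t=2,i=0
  ###.#|#  b29=1 t=0,i=0
  ###..|#  b28=1 t=0,i=8
  ##.##|.  b27=0 t=2,i=2
  ##.#.|.  b26=0 t=0,i=1
  ##..#|.  b25=0 t=0,i=9
  ##...|.  b24=0 t=2,i=8
  #.###|.  b23=0 t=0,i=13
  #.##.|#  b22=1 t=2,i=3
  #.#.#|.  b21=0 t=1,i=2
  #.#..|#  b20=1 t=0,i=2
  #..##|#  b19=1 t=3,i=13
  #..#.|.  b18=0 t=0,i=10
  #...#|#  b17=1 t=0,i=4
  #....|#  b16=1 t=2,i=9
  .####|#  b15=1 t=2,i=14
  .###.|.  b14=0 t=0,i=7
  .##.#|#  b13=1 t=2,i=4
  .##..|.  b12=0 t=2,i=7
  .#.##|.  b11=0 t=0,i=12
  .#.#.|#  b10=1 t=1,i=1
  .#..#|.  b9=0 t=1,i=9
  .#...|.  b8=0 t=0,i=3
  ..###|.  b7=0 t=0,i=6
  ..##.|#  b6=1 t=6,i=7
  ..#.#|#  b5=1 t=0,i=11
  ..#..|.  b4=0 t=1,i=8
  ...##|.  b3=0 t=0,i=5
  ...#.|#  b2=1 t=1,i=7
  ....#|#  b1=1 t=2,i=11
  .....|.  b0=0 t=2,i=10
  bits 11110000010110111010010001100110 = 4032537702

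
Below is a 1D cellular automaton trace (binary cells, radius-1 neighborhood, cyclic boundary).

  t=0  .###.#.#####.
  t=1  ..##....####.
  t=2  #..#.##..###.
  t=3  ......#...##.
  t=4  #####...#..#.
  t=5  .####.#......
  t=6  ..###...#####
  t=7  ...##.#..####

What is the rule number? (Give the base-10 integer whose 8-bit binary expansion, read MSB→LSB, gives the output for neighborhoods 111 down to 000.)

193

  [7] ### => #  t=0,i=2
  [6] ##. => #  t=0,i=3
  [5] #.# => .  t=0,i=4
  [4] #.. => .  t=0,i=12
  [3] .## => .  t=0,i=1
  [2] .#. => .  t=0,i=5
  [1] ..# => .  t=0,i=0
  [0] ... => #  t=1,i=0
  bits 11000001 = 193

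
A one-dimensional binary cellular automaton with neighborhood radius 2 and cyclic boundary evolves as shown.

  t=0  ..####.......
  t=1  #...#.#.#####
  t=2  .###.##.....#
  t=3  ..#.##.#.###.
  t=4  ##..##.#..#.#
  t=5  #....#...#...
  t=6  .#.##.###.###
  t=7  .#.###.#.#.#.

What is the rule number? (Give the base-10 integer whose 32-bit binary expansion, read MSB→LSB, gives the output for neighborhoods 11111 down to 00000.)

  nb #####: next=.  (t=1,i=10, bit31=0)
  nb ####.: next=#  (t=0,i=4, bit30=1)
  nb ###.#: next=.  (t=2,i=3, bit29=0)
  nb ###..: next=.  (t=0,i=5, bit28=0)
  nb ##.##: next=#  (t=2,i=4, bit27=1)
  nb ##.#.: next=.  (t=3,i=6, bit26=0)
  nb ##..#: next=.  (t=4,i=2, bit25=0)
  nb ##...: next=#  (t=0,i=6, bit24=1)
  nb #.###: next=.  (t=1,i=8, bit23=0)
  nb #.##.: next=#  (t=2,i=5, bit22=1)
  nb #.#.#: next=#  (t=1,i=6, bit21=1)
  nb #.#..: next=.  (t=4,i=7, bit20=0)
  nb #..##: next=.  (t=4,i=3, bit19=0)
  nb #..#.: next=#  (t=4,i=9, bit18=1)
  nb #...#: next=#  (t=1,i=2, bit17=1)
  nb #....: next=.  (t=0,i=7, bit16=0)
  nb .####: next=.  (t=0,i=3, bit15=0)
  nb .###.: next=#  (t=2,i=2, bit14=1)
  nb .##.#: next=#  (t=3,i=5, bit13=1)
  nb .##..: next=.  (t=2,i=6, bit12=0)
  nb .#.##: next=.  (t=1,i=7, bit11=0)
  nb .#.#.: next=#  (t=1,i=5, bit10=1)
  nb .#..#: next=.  (t=4,i=8, bit9=0)
  nb .#...: next=#  (t=5,i=1, bit8=1)
  nb ..###: next=.  (t=0,i=2, bit7=0)
  nb ..##.: next=.  (t=4,i=4, bit6=0)
  nb ..#.#: next=.  (t=1,i=4, bit5=0)
  nb ..#..: next=.  (t=5,i=0, bit4=0)
  nb ...##: next=.  (t=0,i=1, bit3=0)
  nb ...#.: next=#  (t=1,i=3, bit2=1)
  nb ....#: next=#  (t=0,i=0, bit1=1)
  nb .....: next=#  (t=0,i=8, bit0=1)
  bits 01001001011001100110010100000111 = 1231447303

1231447303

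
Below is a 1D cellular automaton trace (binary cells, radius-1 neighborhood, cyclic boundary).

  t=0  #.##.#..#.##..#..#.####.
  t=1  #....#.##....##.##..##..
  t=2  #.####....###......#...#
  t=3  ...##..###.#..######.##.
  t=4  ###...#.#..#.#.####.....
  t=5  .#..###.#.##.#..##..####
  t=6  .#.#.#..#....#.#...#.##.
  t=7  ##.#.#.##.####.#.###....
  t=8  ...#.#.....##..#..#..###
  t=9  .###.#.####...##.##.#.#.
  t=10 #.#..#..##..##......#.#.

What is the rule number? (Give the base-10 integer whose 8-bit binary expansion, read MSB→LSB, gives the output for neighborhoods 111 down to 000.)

  [7] ### => #  t=0,i=20
  [6] ##. => .  t=0,i=3
  [5] #.# => .  t=0,i=1
  [4] #.. => .  t=0,i=6
  [3] .## => .  t=0,i=2
  [2] .#. => #  t=0,i=0
  [1] ..# => #  t=0,i=7
  [0] ... => #  t=1,i=2
  bits 10000111 = 135

135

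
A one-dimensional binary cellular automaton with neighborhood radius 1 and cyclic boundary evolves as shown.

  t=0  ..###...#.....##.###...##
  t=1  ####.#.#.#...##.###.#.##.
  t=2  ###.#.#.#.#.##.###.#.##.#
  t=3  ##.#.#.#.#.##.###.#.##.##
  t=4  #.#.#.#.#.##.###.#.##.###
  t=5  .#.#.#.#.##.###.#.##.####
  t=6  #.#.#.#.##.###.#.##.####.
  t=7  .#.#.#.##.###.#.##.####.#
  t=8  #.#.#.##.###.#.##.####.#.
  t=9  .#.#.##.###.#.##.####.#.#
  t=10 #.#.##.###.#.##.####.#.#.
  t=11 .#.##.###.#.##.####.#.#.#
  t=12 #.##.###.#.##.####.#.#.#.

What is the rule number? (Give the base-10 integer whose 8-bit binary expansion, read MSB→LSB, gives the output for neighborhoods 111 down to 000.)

  nb ###: next=#  (t=0,i=3, bit7=1)
  nb ##.: next=.  (t=0,i=4, bit6=0)
  nb #.#: next=#  (t=0,i=16, bit5=1)
  nb #..: next=#  (t=0,i=0, bit4=1)
  nb .##: next=#  (t=0,i=2, bit3=1)
  nb .#.: next=.  (t=0,i=8, bit2=0)
  nb ..#: next=#  (t=0,i=1, bit1=1)
  nb ...: next=.  (t=0,i=6, bit0=0)
  bits 10111010 = 186

186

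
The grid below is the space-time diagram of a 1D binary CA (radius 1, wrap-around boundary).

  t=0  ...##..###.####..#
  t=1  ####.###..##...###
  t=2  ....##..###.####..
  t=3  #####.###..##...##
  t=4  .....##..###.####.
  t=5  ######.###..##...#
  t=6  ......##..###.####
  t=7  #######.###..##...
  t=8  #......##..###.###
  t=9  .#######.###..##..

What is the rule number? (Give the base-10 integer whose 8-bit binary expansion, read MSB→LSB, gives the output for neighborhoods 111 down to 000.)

63

  ### -> .   bit 7 = 0  t=0,i=8
  ##. -> .   bit 6 = 0  t=0,i=4
  #.# -> #   bit 5 = 1  t=0,i=10
  #.. -> #   bit 4 = 1  t=0,i=0
  .## -> #   bit 3 = 1  t=0,i=3
  .#. -> #   bit 2 = 1  t=0,i=17
  ..# -> #   bit 1 = 1  t=0,i=2
  ... -> #   bit 0 = 1  t=0,i=1
  bits 00111111 = 63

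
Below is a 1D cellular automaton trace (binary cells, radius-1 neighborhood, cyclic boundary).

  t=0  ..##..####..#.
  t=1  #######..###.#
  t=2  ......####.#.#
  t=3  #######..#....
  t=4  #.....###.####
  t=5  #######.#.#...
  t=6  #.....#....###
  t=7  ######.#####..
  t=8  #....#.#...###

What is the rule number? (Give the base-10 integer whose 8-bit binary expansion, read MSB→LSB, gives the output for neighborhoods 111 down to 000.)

91

  [7] ### => .  t=0,i=7
  [6] ##. => #  t=0,i=3
  [5] #.# => .  t=1,i=12
  [4] #.. => #  t=0,i=4
  [3] .## => #  t=0,i=2
  [2] .#. => .  t=0,i=12
  [1] ..# => #  t=0,i=1
  [0] ... => #  t=0,i=0
  bits 01011011 = 91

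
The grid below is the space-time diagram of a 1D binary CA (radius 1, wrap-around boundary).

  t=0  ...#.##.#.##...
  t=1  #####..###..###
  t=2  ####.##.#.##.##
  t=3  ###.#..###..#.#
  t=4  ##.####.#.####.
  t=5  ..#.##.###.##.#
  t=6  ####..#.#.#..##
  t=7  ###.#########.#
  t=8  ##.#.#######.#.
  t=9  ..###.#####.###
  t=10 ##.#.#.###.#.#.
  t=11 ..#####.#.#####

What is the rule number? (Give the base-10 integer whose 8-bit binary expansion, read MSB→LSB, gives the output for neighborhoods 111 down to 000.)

183

  ### -> #   bit 7 = 1  t=1,i=0
  ##. -> .   bit 6 = 0  t=0,i=6
  #.# -> #   bit 5 = 1  t=0,i=4
  #.. -> #   bit 4 = 1  t=0,i=12
  .## -> .   bit 3 = 0  t=0,i=5
  .#. -> #   bit 2 = 1  t=0,i=3
  ..# -> #   bit 1 = 1  t=0,i=2
  ... -> #   bit 0 = 1  t=0,i=0
  bits 10110111 = 183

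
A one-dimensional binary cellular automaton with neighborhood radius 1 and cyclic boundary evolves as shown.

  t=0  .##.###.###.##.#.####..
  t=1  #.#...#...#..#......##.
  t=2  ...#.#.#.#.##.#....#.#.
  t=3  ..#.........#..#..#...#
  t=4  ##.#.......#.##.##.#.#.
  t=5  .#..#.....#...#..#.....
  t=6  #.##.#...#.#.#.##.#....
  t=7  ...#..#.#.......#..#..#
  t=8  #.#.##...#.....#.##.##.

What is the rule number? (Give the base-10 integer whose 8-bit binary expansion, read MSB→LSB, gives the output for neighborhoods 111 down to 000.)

  ### -> .   bit 7 = 0  t=0,i=5
  ##. -> #   bit 6 = 1  t=0,i=2
  #.# -> .   bit 5 = 0  t=0,i=3
  #.. -> #   bit 4 = 1  t=0,i=21
  .## -> .   bit 3 = 0  t=0,i=1
  .#. -> .   bit 2 = 0  t=0,i=15
  ..# -> #   bit 1 = 1  t=0,i=0
  ... -> .   bit 0 = 0  t=0,i=22
  bits 01010010 = 82

82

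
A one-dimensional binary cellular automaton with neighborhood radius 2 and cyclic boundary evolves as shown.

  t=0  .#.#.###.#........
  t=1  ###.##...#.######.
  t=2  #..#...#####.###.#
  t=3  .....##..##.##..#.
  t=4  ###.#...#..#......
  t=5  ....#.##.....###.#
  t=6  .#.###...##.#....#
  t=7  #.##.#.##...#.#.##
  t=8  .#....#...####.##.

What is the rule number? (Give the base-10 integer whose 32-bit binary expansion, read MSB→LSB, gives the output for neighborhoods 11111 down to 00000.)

  nb #####: next=#  (t=1,i=13, bit31=1)
  nb ####.: next=#  (t=1,i=15, bit30=1)
  nb ###.#: next=.  (t=0,i=7, bit29=0)
  nb ###..: next=#  (t=6,i=5, bit28=1)
  nb ##.##: next=#  (t=1,i=3, bit27=1)
  nb ##.#.: next=.  (t=0,i=8, bit26=0)
  nb ##..#: next=.  (t=2,i=1, bit25=0)
  nb ##...: next=.  (t=1,i=6, bit24=0)
  nb #.###: next=#  (t=0,i=5, bit23=1)
  nb #.##.: next=.  (t=1,i=4, bit22=0)
  nb #.#.#: next=.  (t=0,i=3, bit21=0)
  nb #.#..: next=#  (t=0,i=9, bit20=1)
  nb #..##: next=#  (t=3,i=8, bit19=1)
  nb #..#.: next=.  (t=2,i=2, bit18=0)
  nb #...#: next=#  (t=1,i=7, bit17=1)
  nb #....: next=#  (t=0,i=11, bit16=1)
  nb .####: next=.  (t=1,i=12, bit15=0)
  nb .###.: next=.  (t=0,i=6, bit14=0)
  nb .##.#: next=.  (t=3,i=10, bit13=0)
  nb .##..: next=.  (t=1,i=5, bit12=0)
  nb .#.##: next=#  (t=0,i=4, bit11=1)
  nb .#.#.: next=#  (t=0,i=2, bit10=1)
  nb .#..#: next=.  (t=4,i=9, bit9=0)
  nb .#...: next=.  (t=0,i=10, bit8=0)
  nb ..###: next=.  (t=2,i=7, bit7=0)
  nb ..##.: next=.  (t=3,i=5, bit6=0)
  nb ..#.#: next=#  (t=0,i=1, bit5=1)
  nb ..#..: next=.  (t=2,i=3, bit4=0)
  nb ...##: next=#  (t=2,i=6, bit3=1)
  nb ...#.: next=#  (t=0,i=0, bit2=1)
  nb ....#: next=.  (t=0,i=17, bit1=0)
  nb .....: next=#  (t=0,i=12, bit0=1)
  bits 11011000100110110000110000101101 = 3634039853

3634039853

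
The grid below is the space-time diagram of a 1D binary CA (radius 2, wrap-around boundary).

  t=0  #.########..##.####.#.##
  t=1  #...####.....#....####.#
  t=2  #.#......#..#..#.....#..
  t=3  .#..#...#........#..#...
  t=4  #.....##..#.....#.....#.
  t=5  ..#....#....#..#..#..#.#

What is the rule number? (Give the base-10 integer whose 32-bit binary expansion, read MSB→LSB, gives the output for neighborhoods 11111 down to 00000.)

2753788932

  nb #####: next=#  (t=0,i=4, bit31=1)
  nb ####.: next=.  (t=0,i=8, bit30=0)
  nb ###.#: next=#  (t=0,i=0, bit29=1)
  nb ###..: next=.  (t=0,i=9, bit28=0)
  nb ##.##: next=.  (t=0,i=1, bit27=0)
  nb ##.#.: next=#  (t=0,i=19, bit26=1)
  nb ##..#: next=.  (t=0,i=10, bit25=0)
  nb ##...: next=.  (t=1,i=1, bit24=0)
  nb #.###: next=.  (t=0,i=2, bit23=0)
  nb #.##.: next=.  (t=1,i=23, bit22=0)
  nb #.#.#: next=#  (t=0,i=20, bit21=1)
  nb #.#..: next=.  (t=2,i=2, bit20=0)
  nb #..##: next=.  (t=0,i=11, bit19=0)
  nb #..#.: next=.  (t=2,i=11, bit18=0)
  nb #...#: next=#  (t=1,i=2, bit17=1)
  nb #....: next=#  (t=1,i=9, bit16=1)
  nb .####: next=.  (t=0,i=3, bit15=0)
  nb .###.: next=#  (t=0,i=23, bit14=1)
  nb .##.#: next=#  (t=0,i=13, bit13=1)
  nb .##..: next=#  (t=1,i=0, bit12=1)
  nb .#.##: next=#  (t=0,i=21, bit11=1)
  nb .#.#.: next=#  (t=2,i=1, bit10=1)
  nb .#..#: next=.  (t=2,i=10, bit9=0)
  nb .#...: next=.  (t=1,i=14, bit8=0)
  nb ..###: next=.  (t=1,i=4, bit7=0)
  nb ..##.: next=.  (t=0,i=12, bit6=0)
  nb ..#.#: next=.  (t=2,i=0, bit5=0)
  nb ..#..: next=.  (t=1,i=13, bit4=0)
  nb ...##: next=.  (t=1,i=3, bit3=0)
  nb ...#.: next=#  (t=1,i=12, bit2=1)
  nb ....#: next=.  (t=1,i=11, bit1=0)
  nb .....: next=.  (t=1,i=10, bit0=0)
  bits 10100100001000110111110000000100 = 2753788932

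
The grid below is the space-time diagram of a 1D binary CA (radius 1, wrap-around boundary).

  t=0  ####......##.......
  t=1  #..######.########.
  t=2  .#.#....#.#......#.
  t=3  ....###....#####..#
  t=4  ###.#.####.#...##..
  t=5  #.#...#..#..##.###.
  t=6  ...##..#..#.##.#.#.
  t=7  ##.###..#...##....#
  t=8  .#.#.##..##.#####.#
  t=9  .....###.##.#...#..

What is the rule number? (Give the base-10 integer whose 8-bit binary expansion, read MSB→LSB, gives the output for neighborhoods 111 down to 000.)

89

  ### -> .   bit 7 = 0  t=0,i=1
  ##. -> #   bit 6 = 1  t=0,i=3
  #.# -> .   bit 5 = 0  t=1,i=9
  #.. -> #   bit 4 = 1  t=0,i=4
  .## -> #   bit 3 = 1  t=0,i=0
  .#. -> .   bit 2 = 0  t=1,i=0
  ..# -> .   bit 1 = 0  t=0,i=9
  ... -> #   bit 0 = 1  t=0,i=5
  bits 01011001 = 89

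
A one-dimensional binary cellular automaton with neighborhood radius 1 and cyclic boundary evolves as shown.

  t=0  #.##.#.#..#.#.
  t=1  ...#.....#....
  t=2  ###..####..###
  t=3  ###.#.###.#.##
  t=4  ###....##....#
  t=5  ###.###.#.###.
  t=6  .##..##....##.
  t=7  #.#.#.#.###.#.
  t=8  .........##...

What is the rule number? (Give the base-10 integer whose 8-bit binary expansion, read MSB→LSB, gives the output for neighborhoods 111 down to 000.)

195

  ### -> #   bit 7 = 1  t=2,i=0
  ##. -> #   bit 6 = 1  t=0,i=3
  #.# -> .   bit 5 = 0  t=0,i=1
  #.. -> .   bit 4 = 0  t=0,i=8
  .## -> .   bit 3 = 0  t=0,i=2
  .#. -> .   bit 2 = 0  t=0,i=0
  ..# -> #   bit 1 = 1  t=0,i=9
  ... -> #   bit 0 = 1  t=1,i=0
  bits 11000011 = 195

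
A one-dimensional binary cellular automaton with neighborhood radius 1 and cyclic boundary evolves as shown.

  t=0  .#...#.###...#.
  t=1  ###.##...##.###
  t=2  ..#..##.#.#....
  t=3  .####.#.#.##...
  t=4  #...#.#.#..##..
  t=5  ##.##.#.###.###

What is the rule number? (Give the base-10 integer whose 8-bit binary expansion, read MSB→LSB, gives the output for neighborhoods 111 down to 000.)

  ###|.  b7=0 t=0,i=8
  ##.|#  b6=1 t=0,i=9
  #.#|.  b5=0 t=0,i=6
  #..|#  b4=1 t=0,i=2
  .##|.  b3=0 t=0,i=7
  .#.|#  b2=1 t=0,i=1
  ..#|#  b1=1 t=0,i=0
  ...|.  b0=0 t=0,i=3
  bits 01010110 = 86

86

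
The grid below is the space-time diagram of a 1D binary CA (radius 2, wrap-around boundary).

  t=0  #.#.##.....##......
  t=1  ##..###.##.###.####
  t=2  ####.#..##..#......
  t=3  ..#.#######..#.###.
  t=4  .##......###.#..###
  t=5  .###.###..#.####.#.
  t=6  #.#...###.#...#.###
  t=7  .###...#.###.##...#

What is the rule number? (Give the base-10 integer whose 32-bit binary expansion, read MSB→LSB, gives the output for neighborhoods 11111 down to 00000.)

  ##### -> .   bit 31 = 0  t=1,i=17
  ####. -> #   bit 30 = 1  t=1,i=0
  ###.# -> .   bit 29 = 0  t=1,i=6
  ###.. -> #   bit 28 = 1  t=1,i=1
  ##.## -> .   bit 27 = 0  t=1,i=7
  ##.#. -> #   bit 26 = 1  t=2,i=4
  ##..# -> #   bit 25 = 1  t=1,i=2
  ##... -> #   bit 24 = 1  t=0,i=6
  #.### -> .   bit 23 = 0  t=1,i=11
  #.##. -> #   bit 22 = 1  t=0,i=4
  #.#.# -> .   bit 21 = 0  t=0,i=2
  #.#.. -> #   bit 20 = 1  t=2,i=5
  #..## -> #   bit 19 = 1  t=1,i=3
  #..#. -> .   bit 18 = 0  t=2,i=11
  #...# -> .   bit 17 = 0  t=3,i=0
  #.... -> .   bit 16 = 0  t=0,i=7
  .#### -> .   bit 15 = 0  t=1,i=16
  .###. -> #   bit 14 = 1  t=1,i=5
  .##.# -> #   bit 13 = 1  t=1,i=9
  .##.. -> #   bit 12 = 1  t=0,i=5
  .#.## -> .   bit 11 = 0  t=0,i=3
  .#.#. -> #   bit 10 = 1  t=0,i=1
  .#..# -> #   bit 9 = 1  t=2,i=6
  .#... -> #   bit 8 = 1  t=2,i=13
  ..### -> .   bit 7 = 0  t=1,i=4
  ..##. -> #   bit 6 = 1  t=0,i=11
  ..#.# -> #   bit 5 = 1  t=0,i=0
  ..#.. -> .   bit 4 = 0  t=2,i=12
  ...## -> .   bit 3 = 0  t=0,i=10
  ...#. -> #   bit 2 = 1  t=0,i=18
  ....# -> #   bit 1 = 1  t=0,i=9
  ..... -> #   bit 0 = 1  t=0,i=8
  bits 01010111010110000111011101100111 = 1465415527

1465415527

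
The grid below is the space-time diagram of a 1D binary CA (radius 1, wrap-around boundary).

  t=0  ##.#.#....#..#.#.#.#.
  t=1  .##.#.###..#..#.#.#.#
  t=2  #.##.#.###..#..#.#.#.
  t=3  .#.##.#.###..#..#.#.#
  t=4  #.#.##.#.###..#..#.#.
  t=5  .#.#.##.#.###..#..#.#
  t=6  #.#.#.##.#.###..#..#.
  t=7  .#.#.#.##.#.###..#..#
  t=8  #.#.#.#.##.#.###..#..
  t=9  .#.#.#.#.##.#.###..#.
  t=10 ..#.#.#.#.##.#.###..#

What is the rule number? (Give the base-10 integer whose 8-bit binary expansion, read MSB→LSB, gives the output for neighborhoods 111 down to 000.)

241

  ### -> #   bit 7 = 1  t=1,i=7
  ##. -> #   bit 6 = 1  t=0,i=1
  #.# -> #   bit 5 = 1  t=0,i=2
  #.. -> #   bit 4 = 1  t=0,i=6
  .## -> .   bit 3 = 0  t=0,i=0
  .#. -> .   bit 2 = 0  t=0,i=3
  ..# -> .   bit 1 = 0  t=0,i=9
  ... -> #   bit 0 = 1  t=0,i=7
  bits 11110001 = 241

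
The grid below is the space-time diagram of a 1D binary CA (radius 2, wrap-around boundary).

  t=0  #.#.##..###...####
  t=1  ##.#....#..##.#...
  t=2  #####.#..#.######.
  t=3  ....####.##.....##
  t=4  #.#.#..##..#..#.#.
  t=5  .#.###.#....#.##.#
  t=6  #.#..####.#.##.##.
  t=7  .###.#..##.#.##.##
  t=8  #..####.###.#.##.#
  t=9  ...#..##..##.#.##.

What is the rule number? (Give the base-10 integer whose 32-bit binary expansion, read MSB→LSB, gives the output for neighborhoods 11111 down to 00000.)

  ##### -> .   bit 31 = 0  t=0,i=16
  ####. -> .   bit 30 = 0  t=0,i=17
  ###.# -> #   bit 29 = 1  t=0,i=0
  ###.. -> .   bit 28 = 0  t=0,i=10
  ##.## -> #   bit 27 = 1  t=2,i=17
  ##.#. -> #   bit 26 = 1  t=0,i=1
  ##..# -> .   bit 25 = 0  t=0,i=6
  ##... -> #   bit 24 = 1  t=0,i=11
  #.### -> .   bit 23 = 0  t=2,i=0
  #.##. -> .   bit 22 = 0  t=0,i=4
  #.#.# -> .   bit 21 = 0  t=0,i=2
  #.#.. -> #   bit 20 = 1  t=1,i=3
  #..## -> .   bit 19 = 0  t=0,i=7
  #..#. -> .   bit 18 = 0  t=2,i=8
  #...# -> #   bit 17 = 1  t=0,i=12
  #.... -> .   bit 16 = 0  t=1,i=5
  .#### -> .   bit 15 = 0  t=0,i=15
  .###. -> .   bit 14 = 0  t=0,i=9
  .##.# -> #   bit 13 = 1  t=1,i=1
  .##.. -> .   bit 12 = 0  t=0,i=5
  .#.## -> #   bit 11 = 1  t=0,i=3
  .#.#. -> #   bit 10 = 1  t=4,i=1
  .#..# -> #   bit 9 = 1  t=1,i=9
  .#... -> #   bit 8 = 1  t=1,i=4
  ..### -> #   bit 7 = 1  t=0,i=8
  ..##. -> #   bit 6 = 1  t=1,i=0
  ..#.# -> #   bit 5 = 1  t=2,i=9
  ..#.. -> .   bit 4 = 0  t=1,i=8
  ...## -> .   bit 3 = 0  t=0,i=13
  ...#. -> .   bit 2 = 0  t=1,i=7
  ....# -> #   bit 1 = 1  t=1,i=6
  ..... -> .   bit 0 = 0  t=3,i=13
  bits 00101101000100100010111111100010 = 756166626

756166626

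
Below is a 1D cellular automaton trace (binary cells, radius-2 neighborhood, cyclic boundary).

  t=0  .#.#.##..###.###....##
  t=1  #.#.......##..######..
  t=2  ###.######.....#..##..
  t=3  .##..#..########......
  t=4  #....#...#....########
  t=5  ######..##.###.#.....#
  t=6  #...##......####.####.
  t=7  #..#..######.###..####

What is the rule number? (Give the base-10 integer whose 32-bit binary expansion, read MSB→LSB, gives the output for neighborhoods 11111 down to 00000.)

  ##### -> .   bit 31 = 0  t=1,i=16
  ####. -> #   bit 30 = 1  t=1,i=18
  ###.# -> #   bit 29 = 1  t=0,i=11
  ###.. -> #   bit 28 = 1  t=0,i=15
  ##.## -> .   bit 27 = 0  t=0,i=12
  ##.#. -> #   bit 26 = 1  t=0,i=0
  ##..# -> .   bit 25 = 0  t=0,i=7
  ##... -> #   bit 24 = 1  t=0,i=16
  #.### -> .   bit 23 = 0  t=0,i=13
  #.##. -> .   bit 22 = 0  t=0,i=5
  #.#.# -> .   bit 21 = 0  t=0,i=1
  #.#.. -> #   bit 20 = 1  t=1,i=2
  #..## -> .   bit 19 = 0  t=0,i=8
  #..#. -> .   bit 18 = 0  t=1,i=21
  #...# -> .   bit 17 = 0  t=4,i=7
  #.... -> #   bit 16 = 1  t=0,i=17
  .#### -> #   bit 15 = 1  t=1,i=15
  .###. -> #   bit 14 = 1  t=0,i=10
  .##.# -> .   bit 13 = 0  t=0,i=21
  .##.. -> .   bit 12 = 0  t=0,i=6
  .#.## -> .   bit 11 = 0  t=0,i=4
  .#.#. -> #   bit 10 = 1  t=0,i=2
  .#..# -> .   bit 9 = 0  t=2,i=16
  .#... -> .   bit 8 = 0  t=1,i=3
  ..### -> .   bit 7 = 0  t=0,i=9
  ..##. -> .   bit 6 = 0  t=0,i=20
  ..#.# -> #   bit 5 = 1  t=1,i=0
  ..#.. -> #   bit 4 = 1  t=2,i=15
  ...## -> #   bit 3 = 1  t=0,i=19
  ...#. -> #   bit 2 = 1  t=2,i=14
  ....# -> #   bit 1 = 1  t=0,i=18
  ..... -> #   bit 0 = 1  t=1,i=5
  bits 01110101000100011100010000111111 = 1964098623

1964098623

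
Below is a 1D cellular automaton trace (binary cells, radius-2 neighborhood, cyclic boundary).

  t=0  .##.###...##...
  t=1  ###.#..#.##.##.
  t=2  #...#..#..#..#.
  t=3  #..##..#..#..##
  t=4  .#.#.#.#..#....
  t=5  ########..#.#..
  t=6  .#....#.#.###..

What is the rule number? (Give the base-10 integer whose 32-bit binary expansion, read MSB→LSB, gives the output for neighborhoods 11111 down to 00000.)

1135715452

  #####|.  b31=0 t=5,i=2
  ####.|#  b30=1 t=5,i=6
  ###.#|.  b29=0 t=1,i=2
  ###..|.  b28=0 t=0,i=6
  ##.##|.  b27=0 t=0,i=3
  ##.#.|.  b26=0 t=1,i=3
  ##..#|#  b25=1 t=3,i=1
  ##...|#  b24=1 t=0,i=7
  #.###|#  b23=1 t=0,i=4
  #.##.|.  b22=0 t=1,i=9
  #.#.#|#  b21=1 t=4,i=3
  #.#..|#  b20=1 t=1,i=4
  #..##|.  b19=0 t=3,i=2
  #..#.|.  b18=0 t=1,i=6
  #...#|.  b17=0 t=0,i=8
  #....|#  b16=1 t=0,i=13
  .####|#  b15=1 t=5,i=1
  .###.|.  b14=0 t=0,i=5
  .##.#|#  b13=1 t=0,i=2
  .##..|.  b12=0 t=0,i=11
  .#.##|.  b11=0 t=1,i=8
  .#.#.|#  b10=1 t=2,i=14
  .#..#|.  b9=0 t=1,i=5
  .#...|.  b8=0 t=2,i=1
  ..###|.  b7=0 t=3,i=13
  ..##.|#  b6=1 t=0,i=1
  ..#.#|#  b5=1 t=1,i=7
  ..#..|#  b4=1 t=2,i=4
  ...##|#  b3=1 t=0,i=0
  ...#.|#  b2=1 t=2,i=3
  ....#|.  b1=0 t=0,i=14
  .....|.  b0=0 t=4,i=13
  bits 01000011101100011010010001111100 = 1135715452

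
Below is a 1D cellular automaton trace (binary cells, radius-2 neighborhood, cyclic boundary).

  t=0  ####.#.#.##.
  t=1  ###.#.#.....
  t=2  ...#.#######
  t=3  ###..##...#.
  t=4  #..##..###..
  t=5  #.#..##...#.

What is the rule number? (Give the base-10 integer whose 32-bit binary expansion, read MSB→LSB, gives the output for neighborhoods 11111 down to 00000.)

1201374495

  nb #####: next=.  (t=2,i=7, bit31=0)
  nb ####.: next=#  (t=0,i=2, bit30=1)
  nb ###.#: next=.  (t=0,i=3, bit29=0)
  nb ###..: next=.  (t=2,i=11, bit28=0)
  nb ##.##: next=.  (t=0,i=11, bit27=0)
  nb ##.#.: next=#  (t=0,i=4, bit26=1)
  nb ##..#: next=#  (t=3,i=3, bit25=1)
  nb ##...: next=#  (t=2,i=0, bit24=1)
  nb #.###: next=#  (t=0,i=0, bit23=1)
  nb #.##.: next=.  (t=0,i=9, bit22=0)
  nb #.#.#: next=.  (t=0,i=5, bit21=0)
  nb #.#..: next=#  (t=1,i=6, bit20=1)
  nb #..##: next=#  (t=3,i=4, bit19=1)
  nb #..#.: next=.  (t=4,i=11, bit18=0)
  nb #...#: next=#  (t=2,i=1, bit17=1)
  nb #....: next=#  (t=1,i=8, bit16=1)
  nb .####: next=#  (t=0,i=1, bit15=1)
  nb .###.: next=.  (t=1,i=1, bit14=0)
  nb .##.#: next=.  (t=0,i=10, bit13=0)
  nb .##..: next=.  (t=3,i=6, bit12=0)
  nb .#.##: next=.  (t=0,i=8, bit11=0)
  nb .#.#.: next=#  (t=0,i=6, bit10=1)
  nb .#..#: next=.  (t=4,i=1, bit9=0)
  nb .#...: next=#  (t=1,i=7, bit8=1)
  nb ..###: next=.  (t=1,i=0, bit7=0)
  nb ..##.: next=.  (t=3,i=5, bit6=0)
  nb ..#.#: next=.  (t=2,i=3, bit5=0)
  nb ..#..: next=#  (t=4,i=0, bit4=1)
  nb ...##: next=#  (t=1,i=11, bit3=1)
  nb ...#.: next=#  (t=2,i=2, bit2=1)
  nb ....#: next=#  (t=1,i=10, bit1=1)
  nb .....: next=#  (t=1,i=9, bit0=1)
  bits 01000111100110111000010100011111 = 1201374495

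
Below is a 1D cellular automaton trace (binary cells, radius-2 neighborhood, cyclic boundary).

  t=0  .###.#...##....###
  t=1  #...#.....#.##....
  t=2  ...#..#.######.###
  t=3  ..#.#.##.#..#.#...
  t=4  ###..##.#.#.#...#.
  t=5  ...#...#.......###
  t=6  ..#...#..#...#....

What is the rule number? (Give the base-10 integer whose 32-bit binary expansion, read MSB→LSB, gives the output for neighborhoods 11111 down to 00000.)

1312922150

  [31] ##### => .  t=2,i=10
  [30] ####. => #  t=2,i=12
  [29] ###.# => .  t=0,i=3
  [28] ###.. => .  t=2,i=17
  [27] ##.## => #  t=0,i=0
  [26] ##.#. => #  t=0,i=4
  [25] ##..# => #  t=4,i=3
  [24] ##... => .  t=0,i=11
  [23] #.### => .  t=0,i=1
  [22] #.##. => #  t=1,i=12
  [21] #.#.# => .  t=3,i=4
  [20] #.#.. => .  t=0,i=5
  [19] #..## => .  t=4,i=4
  [18] #..#. => .  t=2,i=5
  [17] #...# => .  t=0,i=7
  [16] #.... => #  t=0,i=12
  [15] .#### => #  t=2,i=9
  [14] .###. => .  t=0,i=2
  [13] .##.# => .  t=3,i=7
  [12] .##.. => #  t=0,i=10
  [11] .#.## => #  t=1,i=11
  [10] .#.#. => .  t=3,i=3
  [9] .#..# => #  t=2,i=4
  [8] .#... => .  t=0,i=6
  [7] ..### => .  t=0,i=15
  [6] ..##. => .  t=0,i=9
  [5] ..#.# => #  t=1,i=10
  [4] ..#.. => .  t=1,i=0
  [3] ...## => .  t=0,i=8
  [2] ...#. => #  t=1,i=3
  [1] ....# => #  t=0,i=13
  [0] ..... => .  t=1,i=7
  bits 01001110010000011001101000100110 = 1312922150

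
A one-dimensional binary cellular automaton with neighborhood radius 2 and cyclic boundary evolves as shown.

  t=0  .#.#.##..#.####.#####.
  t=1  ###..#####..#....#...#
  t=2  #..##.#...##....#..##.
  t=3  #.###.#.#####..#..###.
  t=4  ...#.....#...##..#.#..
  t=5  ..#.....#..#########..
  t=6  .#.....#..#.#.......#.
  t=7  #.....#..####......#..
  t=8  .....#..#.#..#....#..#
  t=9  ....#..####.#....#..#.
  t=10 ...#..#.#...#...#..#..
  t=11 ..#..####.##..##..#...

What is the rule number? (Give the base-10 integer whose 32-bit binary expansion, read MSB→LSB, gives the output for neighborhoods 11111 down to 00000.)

  nb #####: next=.  (t=0,i=18, bit31=0)
  nb ####.: next=.  (t=0,i=13, bit30=0)
  nb ###.#: next=.  (t=0,i=14, bit29=0)
  nb ###..: next=.  (t=0,i=20, bit28=0)
  nb ##.##: next=.  (t=0,i=15, bit27=0)
  nb ##.#.: next=.  (t=2,i=5, bit26=0)
  nb ##..#: next=#  (t=0,i=7, bit25=1)
  nb ##...: next=#  (t=2,i=12, bit24=1)
  nb #.###: next=.  (t=0,i=11, bit23=0)
  nb #.##.: next=#  (t=0,i=5, bit22=1)
  nb #.#.#: next=.  (t=0,i=3, bit21=0)
  nb #.#..: next=#  (t=2,i=0, bit20=1)
  nb #..##: next=#  (t=1,i=4, bit19=1)
  nb #..#.: next=#  (t=0,i=0, bit18=1)
  nb #...#: next=#  (t=1,i=19, bit17=1)
  nb #....: next=.  (t=1,i=14, bit16=0)
  nb .####: next=#  (t=0,i=12, bit15=1)
  nb .###.: next=#  (t=3,i=3, bit14=1)
  nb .##.#: next=#  (t=2,i=4, bit13=1)
  nb .##..: next=#  (t=0,i=6, bit12=1)
  nb .#.##: next=.  (t=0,i=4, bit11=0)
  nb .#.#.: next=#  (t=0,i=2, bit10=1)
  nb .#..#: next=.  (t=2,i=1, bit9=0)
  nb .#...: next=.  (t=1,i=13, bit8=0)
  nb ..###: next=.  (t=1,i=5, bit7=0)
  nb ..##.: next=#  (t=2,i=3, bit6=1)
  nb ..#.#: next=#  (t=0,i=1, bit5=1)
  nb ..#..: next=.  (t=1,i=12, bit4=0)
  nb ...##: next=#  (t=1,i=20, bit3=1)
  nb ...#.: next=#  (t=1,i=16, bit2=1)
  nb ....#: next=.  (t=1,i=15, bit1=0)
  nb .....: next=.  (t=4,i=0, bit0=0)
  bits 00000011010111101111010001101100 = 56554604

56554604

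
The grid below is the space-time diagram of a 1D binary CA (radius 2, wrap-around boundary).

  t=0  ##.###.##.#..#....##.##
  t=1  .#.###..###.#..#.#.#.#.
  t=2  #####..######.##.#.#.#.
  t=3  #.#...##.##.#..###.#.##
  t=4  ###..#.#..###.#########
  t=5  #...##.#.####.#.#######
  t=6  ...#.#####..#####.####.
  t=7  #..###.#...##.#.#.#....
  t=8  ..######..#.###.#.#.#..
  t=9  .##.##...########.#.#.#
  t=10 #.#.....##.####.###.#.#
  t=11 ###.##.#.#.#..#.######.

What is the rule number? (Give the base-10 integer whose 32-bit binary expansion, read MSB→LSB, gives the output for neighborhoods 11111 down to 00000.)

  nb #####: next=#  (t=2,i=2, bit31=1)
  nb ####.: next=.  (t=0,i=0, bit30=0)
  nb ###.#: next=#  (t=0,i=1, bit29=1)
  nb ###..: next=.  (t=1,i=5, bit28=0)
  nb ##.##: next=.  (t=0,i=2, bit27=0)
  nb ##.#.: next=#  (t=0,i=9, bit26=1)
  nb ##..#: next=.  (t=1,i=6, bit25=0)
  nb ##...: next=.  (t=5,i=1, bit24=0)
  nb #.###: next=#  (t=0,i=3, bit23=1)
  nb #.##.: next=.  (t=0,i=7, bit22=0)
  nb #.#.#: next=#  (t=1,i=17, bit21=1)
  nb #.#..: next=#  (t=0,i=10, bit20=1)
  nb #..##: next=#  (t=1,i=7, bit19=1)
  nb #..#.: next=#  (t=0,i=12, bit18=1)
  nb #...#: next=.  (t=3,i=4, bit17=0)
  nb #....: next=#  (t=0,i=15, bit16=1)
  nb .####: next=.  (t=0,i=22, bit15=0)
  nb .###.: next=#  (t=0,i=4, bit14=1)
  nb .##.#: next=#  (t=0,i=8, bit13=1)
  nb .##..: next=.  (t=9,i=5, bit12=0)
  nb .#.##: next=#  (t=1,i=2, bit11=1)
  nb .#.#.: next=.  (t=1,i=16, bit10=0)
  nb .#..#: next=.  (t=0,i=11, bit9=0)
  nb .#...: next=.  (t=0,i=14, bit8=0)
  nb ..###: next=#  (t=1,i=8, bit7=1)
  nb ..##.: next=.  (t=0,i=18, bit6=0)
  nb ..#.#: next=#  (t=1,i=1, bit5=1)
  nb ..#..: next=.  (t=0,i=13, bit4=0)
  nb ...##: next=#  (t=0,i=17, bit3=1)
  nb ...#.: next=.  (t=6,i=2, bit2=0)
  nb ....#: next=.  (t=0,i=16, bit1=0)
  nb .....: next=#  (t=10,i=5, bit0=1)
  bits 10100100101111010110100010101001 = 2763876521

2763876521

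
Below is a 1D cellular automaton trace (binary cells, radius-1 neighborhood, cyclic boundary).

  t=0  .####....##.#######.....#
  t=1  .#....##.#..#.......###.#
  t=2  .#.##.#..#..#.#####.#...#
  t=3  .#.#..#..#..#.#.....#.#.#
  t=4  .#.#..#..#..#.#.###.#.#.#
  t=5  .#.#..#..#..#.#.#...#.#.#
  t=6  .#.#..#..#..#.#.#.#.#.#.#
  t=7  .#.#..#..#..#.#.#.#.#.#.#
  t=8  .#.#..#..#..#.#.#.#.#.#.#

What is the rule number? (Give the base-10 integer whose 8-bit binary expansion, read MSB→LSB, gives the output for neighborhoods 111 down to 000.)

13

  [7] ### => .  t=0,i=2
  [6] ##. => .  t=0,i=4
  [5] #.# => .  t=0,i=0
  [4] #.. => .  t=0,i=5
  [3] .## => #  t=0,i=1
  [2] .#. => #  t=0,i=24
  [1] ..# => .  t=0,i=8
  [0] ... => #  t=0,i=6
  bits 00001101 = 13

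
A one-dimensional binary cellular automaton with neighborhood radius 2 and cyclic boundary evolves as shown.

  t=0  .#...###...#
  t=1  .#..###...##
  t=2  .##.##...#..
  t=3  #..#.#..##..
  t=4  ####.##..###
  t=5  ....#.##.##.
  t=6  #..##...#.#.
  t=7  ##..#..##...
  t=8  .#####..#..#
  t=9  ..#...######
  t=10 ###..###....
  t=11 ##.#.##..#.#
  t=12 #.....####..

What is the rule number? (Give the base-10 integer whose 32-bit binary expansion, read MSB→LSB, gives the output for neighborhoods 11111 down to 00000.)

169202364

  ##### -> .   bit 31 = 0  t=4,i=0
  ####. -> .   bit 30 = 0  t=4,i=2
  ###.# -> .   bit 29 = 0  t=4,i=3
  ###.. -> .   bit 28 = 0  t=0,i=7
  ##.## -> #   bit 27 = 1  t=2,i=3
  ##.#. -> .   bit 26 = 0  t=1,i=0
  ##..# -> #   bit 25 = 1  t=3,i=10
  ##... -> .   bit 24 = 0  t=0,i=8
  #.### -> .   bit 23 = 0  t=8,i=1
  #.##. -> .   bit 22 = 0  t=2,i=4
  #.#.# -> .   bit 21 = 0  t=6,i=10
  #.#.. -> #   bit 20 = 1  t=0,i=1
  #..## -> .   bit 19 = 0  t=1,i=3
  #..#. -> #   bit 18 = 1  t=3,i=2
  #...# -> .   bit 17 = 0  t=0,i=3
  #.... -> #   bit 16 = 1  t=5,i=0
  .#### -> #   bit 15 = 1  t=4,i=10
  .###. -> #   bit 14 = 1  t=0,i=6
  .##.# -> .   bit 13 = 0  t=1,i=11
  .##.. -> #   bit 12 = 1  t=2,i=5
  .#.## -> .   bit 11 = 0  t=5,i=5
  .#.#. -> .   bit 10 = 0  t=0,i=0
  .#..# -> #   bit 9 = 1  t=1,i=2
  .#... -> .   bit 8 = 0  t=0,i=2
  ..### -> #   bit 7 = 1  t=0,i=5
  ..##. -> .   bit 6 = 0  t=1,i=10
  ..#.# -> #   bit 5 = 1  t=0,i=11
  ..#.. -> #   bit 4 = 1  t=2,i=9
  ...## -> #   bit 3 = 1  t=0,i=4
  ...#. -> #   bit 2 = 1  t=0,i=10
  ....# -> .   bit 1 = 0  t=5,i=2
  ..... -> .   bit 0 = 0  t=5,i=1
  bits 00001010000101011101001010111100 = 169202364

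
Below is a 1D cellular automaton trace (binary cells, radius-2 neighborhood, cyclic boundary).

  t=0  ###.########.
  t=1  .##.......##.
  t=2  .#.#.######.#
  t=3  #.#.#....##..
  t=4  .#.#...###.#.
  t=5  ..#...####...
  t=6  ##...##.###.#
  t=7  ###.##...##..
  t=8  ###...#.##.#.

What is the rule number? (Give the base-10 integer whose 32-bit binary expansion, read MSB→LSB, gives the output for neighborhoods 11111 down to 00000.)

1929399503

  ##### -> .   bit 31 = 0  t=0,i=6
  ####. -> #   bit 30 = 1  t=0,i=10
  ###.# -> #   bit 29 = 1  t=0,i=2
  ###.. -> #   bit 28 = 1  t=5,i=9
  ##.## -> .   bit 27 = 0  t=0,i=3
  ##.#. -> .   bit 26 = 0  t=2,i=11
  ##..# -> #   bit 25 = 1  t=1,i=12
  ##... -> #   bit 24 = 1  t=1,i=3
  #.### -> .   bit 23 = 0  t=0,i=0
  #.##. -> .   bit 22 = 0  t=7,i=4
  #.#.# -> .   bit 21 = 0  t=2,i=1
  #.#.. -> .   bit 20 = 0  t=3,i=4
  #..## -> .   bit 19 = 0  t=1,i=0
  #..#. -> .   bit 18 = 0  t=3,i=12
  #...# -> .   bit 17 = 0  t=4,i=5
  #.... -> .   bit 16 = 0  t=1,i=4
  .#### -> .   bit 15 = 0  t=0,i=5
  .###. -> #   bit 14 = 1  t=0,i=1
  .##.# -> .   bit 13 = 0  t=6,i=6
  .##.. -> .   bit 12 = 0  t=1,i=2
  .#.## -> #   bit 11 = 1  t=2,i=4
  .#.#. -> #   bit 10 = 1  t=2,i=0
  .#..# -> .   bit 9 = 0  t=4,i=12
  .#... -> .   bit 8 = 0  t=3,i=5
  ..### -> #   bit 7 = 1  t=4,i=7
  ..##. -> #   bit 6 = 1  t=1,i=1
  ..#.# -> .   bit 5 = 0  t=3,i=0
  ..#.. -> .   bit 4 = 0  t=5,i=2
  ...## -> #   bit 3 = 1  t=1,i=9
  ...#. -> #   bit 2 = 1  t=5,i=1
  ....# -> #   bit 1 = 1  t=1,i=8
  ..... -> #   bit 0 = 1  t=1,i=5
  bits 01110011000000000100110011001111 = 1929399503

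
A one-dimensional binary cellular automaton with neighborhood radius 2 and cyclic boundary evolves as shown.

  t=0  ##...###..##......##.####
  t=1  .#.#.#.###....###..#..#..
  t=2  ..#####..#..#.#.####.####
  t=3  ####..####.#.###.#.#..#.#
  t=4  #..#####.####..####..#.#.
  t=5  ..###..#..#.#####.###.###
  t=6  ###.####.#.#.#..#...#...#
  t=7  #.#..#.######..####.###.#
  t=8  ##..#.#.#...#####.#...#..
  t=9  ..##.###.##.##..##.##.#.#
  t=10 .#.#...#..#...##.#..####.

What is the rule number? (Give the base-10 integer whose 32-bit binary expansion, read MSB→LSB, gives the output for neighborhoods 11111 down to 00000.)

  [31] ##### => .  t=0,i=23
  [30] ####. => .  t=0,i=0
  [29] ###.# => #  t=2,i=19
  [28] ###.. => #  t=0,i=1
  [27] ##.## => .  t=0,i=20
  [26] ##.#. => #  t=3,i=10
  [25] ##..# => #  t=0,i=8
  [24] ##... => .  t=0,i=2
  [23] #.### => .  t=0,i=21
  [22] #.##. => .  t=7,i=24
  [21] #.#.# => #  t=1,i=3
  [20] #.#.. => .  t=3,i=19
  [19] #..## => #  t=0,i=9
  [18] #..#. => #  t=1,i=18
  [17] #...# => #  t=0,i=3
  [16] #.... => .  t=0,i=13
  [15] .#### => #  t=0,i=22
  [14] .###. => .  t=0,i=6
  [13] .##.# => #  t=0,i=19
  [12] .##.. => .  t=0,i=11
  [11] .#.## => #  t=1,i=6
  [10] .#.#. => #  t=1,i=2
  [9] .#..# => .  t=1,i=20
  [8] .#... => #  t=1,i=23
  [7] ..### => #  t=0,i=5
  [6] ..##. => .  t=0,i=10
  [5] ..#.# => .  t=1,i=1
  [4] ..#.. => #  t=1,i=19
  [3] ...## => .  t=0,i=4
  [2] ...#. => .  t=1,i=0
  [1] ....# => #  t=0,i=16
  [0] ..... => #  t=0,i=14
  bits 00110110001011101010110110010011 = 909028755

909028755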